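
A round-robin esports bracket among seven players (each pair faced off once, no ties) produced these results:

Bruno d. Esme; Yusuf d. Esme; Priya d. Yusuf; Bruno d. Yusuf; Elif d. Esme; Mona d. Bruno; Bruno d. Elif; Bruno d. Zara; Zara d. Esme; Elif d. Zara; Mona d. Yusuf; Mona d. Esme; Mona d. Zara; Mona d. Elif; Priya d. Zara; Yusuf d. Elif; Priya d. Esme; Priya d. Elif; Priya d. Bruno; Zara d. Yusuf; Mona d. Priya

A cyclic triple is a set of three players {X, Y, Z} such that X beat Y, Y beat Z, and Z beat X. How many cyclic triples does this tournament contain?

1

Win totals: Mona 6, Bruno 4, Zara 2, Elif 2, Priya 5, Esme 0, Yusuf 2.
A player with w wins dominates both others in C(w,2) triples; summing gives 15 + 6 + 1 + 1 + 10 + 0 + 1 = 34 transitive triples.
Total triples C(7,3) = 35, so cyclic triples = 35 − 34 = 1.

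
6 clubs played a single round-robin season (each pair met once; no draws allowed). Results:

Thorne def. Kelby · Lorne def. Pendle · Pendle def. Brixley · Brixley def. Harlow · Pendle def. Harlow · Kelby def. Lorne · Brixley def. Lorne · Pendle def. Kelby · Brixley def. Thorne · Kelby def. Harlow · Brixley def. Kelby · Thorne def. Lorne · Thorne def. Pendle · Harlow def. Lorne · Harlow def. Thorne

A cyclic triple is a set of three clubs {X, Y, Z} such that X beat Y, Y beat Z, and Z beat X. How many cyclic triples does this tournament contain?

6

Win totals: Brixley 4, Pendle 3, Lorne 1, Harlow 2, Kelby 2, Thorne 3.
A club with w wins dominates both others in C(w,2) triples; summing gives 6 + 3 + 0 + 1 + 1 + 3 = 14 transitive triples.
Total triples C(6,3) = 20, so cyclic triples = 20 − 14 = 6.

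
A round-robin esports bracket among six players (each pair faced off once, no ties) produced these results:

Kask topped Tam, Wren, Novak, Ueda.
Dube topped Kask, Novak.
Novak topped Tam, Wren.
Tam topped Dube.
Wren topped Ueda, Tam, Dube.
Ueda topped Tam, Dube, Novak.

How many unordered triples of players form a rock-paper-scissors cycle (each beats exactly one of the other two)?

Of the C(6,3) = 20 triples, the cyclic ones are: {Dube, Wren, Novak}; {Dube, Wren, Kask}; {Dube, Ueda, Kask}; {Dube, Tam, Novak}; {Dube, Tam, Kask}; {Wren, Ueda, Novak}.
That is 6.

6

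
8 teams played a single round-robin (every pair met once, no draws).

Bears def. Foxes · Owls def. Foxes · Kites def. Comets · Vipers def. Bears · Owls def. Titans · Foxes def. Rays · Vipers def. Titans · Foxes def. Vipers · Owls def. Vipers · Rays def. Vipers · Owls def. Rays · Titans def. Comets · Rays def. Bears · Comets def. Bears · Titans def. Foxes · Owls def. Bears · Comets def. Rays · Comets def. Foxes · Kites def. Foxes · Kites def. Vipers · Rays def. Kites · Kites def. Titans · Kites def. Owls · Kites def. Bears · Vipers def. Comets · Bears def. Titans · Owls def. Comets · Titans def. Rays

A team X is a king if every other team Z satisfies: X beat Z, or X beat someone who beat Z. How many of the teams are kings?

Owls reaches everyone (king).
Rays reaches everyone (king).
Kites reaches everyone (king).
Foxes cannot reach Owls in two steps.
Vipers cannot reach Owls, Kites in two steps.
Bears cannot reach Owls, Kites in two steps.
Titans cannot reach Owls in two steps.
Comets cannot reach Owls in two steps.
Kings: Owls, Rays, Kites — 3.

3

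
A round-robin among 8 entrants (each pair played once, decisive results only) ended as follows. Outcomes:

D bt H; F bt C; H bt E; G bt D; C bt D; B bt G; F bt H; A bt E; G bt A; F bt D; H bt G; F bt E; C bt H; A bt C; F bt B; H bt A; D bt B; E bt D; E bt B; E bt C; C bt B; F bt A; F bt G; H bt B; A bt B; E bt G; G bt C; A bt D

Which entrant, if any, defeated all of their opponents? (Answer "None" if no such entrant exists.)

F

F has 7 wins out of 7 opponents — a perfect record.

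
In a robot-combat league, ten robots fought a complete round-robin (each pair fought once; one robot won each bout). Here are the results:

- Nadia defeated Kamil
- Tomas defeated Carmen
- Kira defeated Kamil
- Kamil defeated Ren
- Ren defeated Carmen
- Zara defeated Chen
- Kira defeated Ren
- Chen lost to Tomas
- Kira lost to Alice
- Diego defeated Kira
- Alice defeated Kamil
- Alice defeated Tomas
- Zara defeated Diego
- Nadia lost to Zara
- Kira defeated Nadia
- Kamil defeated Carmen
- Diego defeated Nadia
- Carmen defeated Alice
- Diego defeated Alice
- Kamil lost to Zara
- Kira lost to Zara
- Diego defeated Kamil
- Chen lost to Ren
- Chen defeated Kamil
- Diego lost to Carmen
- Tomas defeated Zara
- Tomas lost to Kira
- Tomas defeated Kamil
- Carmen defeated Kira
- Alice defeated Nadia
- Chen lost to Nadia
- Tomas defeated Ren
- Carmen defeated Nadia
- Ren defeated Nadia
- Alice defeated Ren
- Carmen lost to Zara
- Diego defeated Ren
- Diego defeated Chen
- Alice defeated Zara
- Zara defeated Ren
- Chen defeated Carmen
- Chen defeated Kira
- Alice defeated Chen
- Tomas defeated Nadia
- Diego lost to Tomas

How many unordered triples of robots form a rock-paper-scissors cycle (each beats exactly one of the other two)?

22

Win totals: Alice 7, Nadia 2, Ren 3, Chen 3, Kamil 2, Zara 7, Kira 4, Carmen 4, Tomas 7, Diego 6.
A robot with w wins dominates both others in C(w,2) triples; summing gives 21 + 1 + 3 + 3 + 1 + 21 + 6 + 6 + 21 + 15 = 98 transitive triples.
Total triples C(10,3) = 120, so cyclic triples = 120 − 98 = 22.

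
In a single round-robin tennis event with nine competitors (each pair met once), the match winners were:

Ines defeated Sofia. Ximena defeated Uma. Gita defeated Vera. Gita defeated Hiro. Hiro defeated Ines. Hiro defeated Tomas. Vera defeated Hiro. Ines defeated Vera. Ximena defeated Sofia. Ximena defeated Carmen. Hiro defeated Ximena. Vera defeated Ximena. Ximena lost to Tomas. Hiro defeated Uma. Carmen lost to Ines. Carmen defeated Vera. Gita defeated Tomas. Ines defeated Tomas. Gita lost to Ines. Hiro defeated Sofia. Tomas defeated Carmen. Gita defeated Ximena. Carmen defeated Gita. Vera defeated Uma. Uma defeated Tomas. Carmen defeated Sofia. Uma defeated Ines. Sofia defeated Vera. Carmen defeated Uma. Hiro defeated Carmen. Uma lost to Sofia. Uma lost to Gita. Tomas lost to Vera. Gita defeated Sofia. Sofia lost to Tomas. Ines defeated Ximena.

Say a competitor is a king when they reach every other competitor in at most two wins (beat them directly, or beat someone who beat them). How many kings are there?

Gita reaches everyone (king).
Ximena cannot reach Hiro in two steps.
Tomas cannot reach Ines, Hiro in two steps.
Ines reaches everyone (king).
Uma cannot reach Hiro in two steps.
Hiro reaches everyone (king).
Sofia cannot reach Gita, Carmen in two steps.
Vera cannot reach Gita in two steps.
Carmen reaches everyone (king).
Kings: Gita, Ines, Hiro, Carmen — 4.

4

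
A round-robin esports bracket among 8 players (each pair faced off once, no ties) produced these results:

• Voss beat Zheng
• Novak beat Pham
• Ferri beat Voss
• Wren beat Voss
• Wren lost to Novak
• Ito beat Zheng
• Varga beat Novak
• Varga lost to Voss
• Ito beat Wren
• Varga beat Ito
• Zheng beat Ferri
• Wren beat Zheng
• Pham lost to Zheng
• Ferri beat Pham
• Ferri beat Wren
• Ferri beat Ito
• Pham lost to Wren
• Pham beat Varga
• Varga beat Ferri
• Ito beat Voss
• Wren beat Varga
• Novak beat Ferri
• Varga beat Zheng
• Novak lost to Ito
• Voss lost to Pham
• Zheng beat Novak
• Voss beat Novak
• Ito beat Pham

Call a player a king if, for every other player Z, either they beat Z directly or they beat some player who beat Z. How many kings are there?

Varga reaches everyone (king).
Wren reaches everyone (king).
Novak reaches everyone (king).
Ferri reaches everyone (king).
Ito reaches everyone (king).
Voss reaches everyone (king).
Zheng reaches everyone (king).
Pham cannot reach Wren in two steps.
Kings: Varga, Wren, Novak, Ferri, Ito, Voss, Zheng — 7.

7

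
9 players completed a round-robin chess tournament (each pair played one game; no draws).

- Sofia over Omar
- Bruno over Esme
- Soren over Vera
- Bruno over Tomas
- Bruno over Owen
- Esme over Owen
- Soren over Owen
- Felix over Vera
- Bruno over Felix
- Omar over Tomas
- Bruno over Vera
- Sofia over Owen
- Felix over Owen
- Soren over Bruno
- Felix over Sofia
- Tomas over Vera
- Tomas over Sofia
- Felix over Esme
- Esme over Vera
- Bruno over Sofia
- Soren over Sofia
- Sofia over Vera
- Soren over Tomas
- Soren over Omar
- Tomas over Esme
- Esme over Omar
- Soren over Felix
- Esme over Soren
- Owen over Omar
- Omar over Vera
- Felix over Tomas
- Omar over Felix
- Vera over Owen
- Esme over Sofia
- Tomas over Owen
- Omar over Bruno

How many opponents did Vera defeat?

1

Vera's results: beat Owen; lost to Soren, Bruno, Sofia, Felix, Tomas, Omar, Esme.
That is 1 win.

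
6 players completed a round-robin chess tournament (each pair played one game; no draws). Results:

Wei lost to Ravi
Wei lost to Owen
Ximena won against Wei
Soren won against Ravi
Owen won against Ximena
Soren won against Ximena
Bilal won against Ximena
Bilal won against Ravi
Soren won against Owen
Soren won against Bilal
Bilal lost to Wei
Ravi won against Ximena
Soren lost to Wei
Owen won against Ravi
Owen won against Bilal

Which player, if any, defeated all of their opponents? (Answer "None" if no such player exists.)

None

Highest win total is Soren with 4 (out of 5 possible).
Soren lost to Wei, so no player went undefeated.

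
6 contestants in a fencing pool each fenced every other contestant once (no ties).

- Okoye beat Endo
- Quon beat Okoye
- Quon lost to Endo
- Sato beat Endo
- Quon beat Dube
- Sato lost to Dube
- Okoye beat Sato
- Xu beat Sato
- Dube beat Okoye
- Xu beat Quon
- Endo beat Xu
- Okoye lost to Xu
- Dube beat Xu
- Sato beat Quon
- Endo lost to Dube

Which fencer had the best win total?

Dube

Win totals: Okoye 2, Dube 4, Xu 3, Sato 2, Quon 2, Endo 2.
Dube leads with 4 wins (next highest: 3).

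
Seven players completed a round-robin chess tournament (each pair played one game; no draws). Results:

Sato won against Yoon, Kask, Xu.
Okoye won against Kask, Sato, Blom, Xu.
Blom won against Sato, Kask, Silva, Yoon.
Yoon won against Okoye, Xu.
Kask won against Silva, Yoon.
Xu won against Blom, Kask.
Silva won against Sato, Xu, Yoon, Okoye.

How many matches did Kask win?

2

Kask's results: beat Yoon, Silva; lost to Xu, Blom, Sato, Okoye.
That is 2 wins.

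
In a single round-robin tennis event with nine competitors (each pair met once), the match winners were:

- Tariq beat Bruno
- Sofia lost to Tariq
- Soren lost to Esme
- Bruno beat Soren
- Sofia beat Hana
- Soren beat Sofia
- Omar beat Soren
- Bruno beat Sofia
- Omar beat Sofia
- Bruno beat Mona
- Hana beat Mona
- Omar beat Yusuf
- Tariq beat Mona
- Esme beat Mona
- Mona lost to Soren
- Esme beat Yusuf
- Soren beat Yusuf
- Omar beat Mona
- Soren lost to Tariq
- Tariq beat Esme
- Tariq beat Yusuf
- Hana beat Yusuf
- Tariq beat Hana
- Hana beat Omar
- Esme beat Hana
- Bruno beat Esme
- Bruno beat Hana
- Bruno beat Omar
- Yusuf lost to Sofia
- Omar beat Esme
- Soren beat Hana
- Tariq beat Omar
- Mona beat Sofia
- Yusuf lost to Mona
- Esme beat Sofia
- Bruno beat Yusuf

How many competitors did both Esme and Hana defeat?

Esme beat: Mona, Yusuf, Sofia, Soren, Hana.
Hana beat: Mona, Yusuf, Omar.
Both beat: Mona, Yusuf — 2.

2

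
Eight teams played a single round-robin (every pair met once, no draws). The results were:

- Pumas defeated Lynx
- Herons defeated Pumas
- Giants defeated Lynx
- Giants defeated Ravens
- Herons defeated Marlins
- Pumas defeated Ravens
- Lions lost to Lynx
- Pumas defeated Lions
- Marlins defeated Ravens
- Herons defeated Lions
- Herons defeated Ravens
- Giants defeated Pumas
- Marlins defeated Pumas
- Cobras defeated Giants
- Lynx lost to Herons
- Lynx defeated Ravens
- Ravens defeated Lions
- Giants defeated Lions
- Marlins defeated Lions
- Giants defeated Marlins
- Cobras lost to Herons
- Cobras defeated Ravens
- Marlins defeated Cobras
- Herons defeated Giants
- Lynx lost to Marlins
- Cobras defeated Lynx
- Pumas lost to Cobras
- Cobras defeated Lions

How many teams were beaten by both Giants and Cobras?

Giants beat: Lions, Lynx, Marlins, Ravens, Pumas.
Cobras beat: Lions, Giants, Lynx, Ravens, Pumas.
Both beat: Lions, Lynx, Ravens, Pumas — 4.

4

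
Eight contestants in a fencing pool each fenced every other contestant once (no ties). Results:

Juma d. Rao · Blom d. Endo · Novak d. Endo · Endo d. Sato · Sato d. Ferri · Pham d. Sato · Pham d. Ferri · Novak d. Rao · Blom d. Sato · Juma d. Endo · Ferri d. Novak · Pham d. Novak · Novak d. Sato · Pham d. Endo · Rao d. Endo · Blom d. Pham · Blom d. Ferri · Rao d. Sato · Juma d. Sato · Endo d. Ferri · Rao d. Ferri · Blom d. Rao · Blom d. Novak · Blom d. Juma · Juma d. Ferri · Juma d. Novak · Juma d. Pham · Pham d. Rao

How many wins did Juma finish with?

6

Juma's results: beat Sato, Novak, Pham, Rao, Endo, Ferri; lost to Blom.
That is 6 wins.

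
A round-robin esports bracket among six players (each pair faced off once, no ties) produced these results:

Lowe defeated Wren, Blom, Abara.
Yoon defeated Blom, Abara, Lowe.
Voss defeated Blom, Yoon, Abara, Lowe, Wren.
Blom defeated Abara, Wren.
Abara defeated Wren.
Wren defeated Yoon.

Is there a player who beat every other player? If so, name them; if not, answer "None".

Voss

Voss has 5 wins out of 5 opponents — a perfect record.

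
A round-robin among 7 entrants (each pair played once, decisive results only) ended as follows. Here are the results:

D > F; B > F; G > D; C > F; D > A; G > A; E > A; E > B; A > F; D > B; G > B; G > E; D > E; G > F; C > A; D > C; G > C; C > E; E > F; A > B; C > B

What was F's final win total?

F's results: beat no one; lost to A, B, C, D, E, G.
That is 0 wins.

0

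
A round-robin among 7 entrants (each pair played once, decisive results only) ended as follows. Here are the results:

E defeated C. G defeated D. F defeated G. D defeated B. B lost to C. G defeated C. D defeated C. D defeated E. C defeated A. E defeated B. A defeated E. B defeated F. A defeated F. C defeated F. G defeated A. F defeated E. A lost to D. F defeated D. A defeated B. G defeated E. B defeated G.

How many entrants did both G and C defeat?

1

G beat: A, C, D, E.
C beat: A, B, F.
Both beat: A — 1.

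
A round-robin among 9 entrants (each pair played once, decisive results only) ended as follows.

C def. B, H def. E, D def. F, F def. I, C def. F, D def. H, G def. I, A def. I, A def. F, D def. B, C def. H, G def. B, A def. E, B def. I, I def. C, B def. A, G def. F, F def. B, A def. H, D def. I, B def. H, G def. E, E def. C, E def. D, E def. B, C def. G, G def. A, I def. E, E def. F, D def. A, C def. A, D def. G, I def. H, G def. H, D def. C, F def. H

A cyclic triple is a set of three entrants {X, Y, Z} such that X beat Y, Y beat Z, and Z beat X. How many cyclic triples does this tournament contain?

17

Win totals: A 4, B 3, C 5, D 7, E 4, F 3, G 6, H 1, I 3.
An entrant with w wins dominates both others in C(w,2) triples; summing gives 6 + 3 + 10 + 21 + 6 + 3 + 15 + 0 + 3 = 67 transitive triples.
Total triples C(9,3) = 84, so cyclic triples = 84 − 67 = 17.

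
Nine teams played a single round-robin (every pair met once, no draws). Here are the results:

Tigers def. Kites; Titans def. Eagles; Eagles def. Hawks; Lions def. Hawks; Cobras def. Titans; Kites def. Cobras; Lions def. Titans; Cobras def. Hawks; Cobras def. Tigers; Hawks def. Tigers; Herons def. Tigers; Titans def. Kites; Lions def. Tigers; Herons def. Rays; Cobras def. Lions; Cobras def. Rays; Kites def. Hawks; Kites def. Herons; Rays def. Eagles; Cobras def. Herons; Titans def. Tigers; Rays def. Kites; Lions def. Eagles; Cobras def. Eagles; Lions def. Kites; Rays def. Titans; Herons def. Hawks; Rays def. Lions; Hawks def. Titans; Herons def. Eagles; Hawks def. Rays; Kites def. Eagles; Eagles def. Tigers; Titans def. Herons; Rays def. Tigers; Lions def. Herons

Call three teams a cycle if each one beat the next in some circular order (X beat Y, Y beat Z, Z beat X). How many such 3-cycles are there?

16

Win totals: Eagles 2, Rays 5, Kites 4, Herons 4, Cobras 7, Tigers 1, Hawks 3, Lions 6, Titans 4.
A team with w wins dominates both others in C(w,2) triples; summing gives 1 + 10 + 6 + 6 + 21 + 0 + 3 + 15 + 6 = 68 transitive triples.
Total triples C(9,3) = 84, so cyclic triples = 84 − 68 = 16.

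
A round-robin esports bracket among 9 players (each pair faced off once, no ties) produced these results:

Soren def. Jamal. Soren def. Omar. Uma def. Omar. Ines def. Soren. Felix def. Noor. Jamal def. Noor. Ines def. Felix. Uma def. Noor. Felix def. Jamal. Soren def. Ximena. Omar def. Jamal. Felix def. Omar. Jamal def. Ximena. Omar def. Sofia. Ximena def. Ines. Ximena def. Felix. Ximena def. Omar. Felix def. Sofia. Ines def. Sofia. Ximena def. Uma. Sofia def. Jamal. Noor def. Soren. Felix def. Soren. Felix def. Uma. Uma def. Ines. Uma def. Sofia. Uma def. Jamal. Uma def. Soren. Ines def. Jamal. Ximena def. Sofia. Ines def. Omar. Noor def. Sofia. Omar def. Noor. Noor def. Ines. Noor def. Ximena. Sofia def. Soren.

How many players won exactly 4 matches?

Win totals: Ines 5, Jamal 2, Omar 3, Uma 6, Noor 4, Ximena 5, Soren 3, Felix 6, Sofia 2.
Exactly 4: Noor — 1 player.

1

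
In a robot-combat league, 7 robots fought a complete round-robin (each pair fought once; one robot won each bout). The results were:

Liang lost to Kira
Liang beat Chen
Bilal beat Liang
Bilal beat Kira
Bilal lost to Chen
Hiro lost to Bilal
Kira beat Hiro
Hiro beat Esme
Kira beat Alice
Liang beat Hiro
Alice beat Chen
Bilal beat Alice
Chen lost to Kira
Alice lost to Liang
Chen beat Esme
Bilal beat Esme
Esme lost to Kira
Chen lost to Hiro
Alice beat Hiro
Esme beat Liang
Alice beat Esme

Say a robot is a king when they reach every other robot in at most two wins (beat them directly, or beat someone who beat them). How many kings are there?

Hiro cannot reach Kira, Alice in two steps.
Esme cannot reach Bilal, Kira in two steps.
Liang cannot reach Kira in two steps.
Bilal reaches everyone (king).
Chen reaches everyone (king).
Kira reaches everyone (king).
Alice cannot reach Kira in two steps.
Kings: Bilal, Chen, Kira — 3.

3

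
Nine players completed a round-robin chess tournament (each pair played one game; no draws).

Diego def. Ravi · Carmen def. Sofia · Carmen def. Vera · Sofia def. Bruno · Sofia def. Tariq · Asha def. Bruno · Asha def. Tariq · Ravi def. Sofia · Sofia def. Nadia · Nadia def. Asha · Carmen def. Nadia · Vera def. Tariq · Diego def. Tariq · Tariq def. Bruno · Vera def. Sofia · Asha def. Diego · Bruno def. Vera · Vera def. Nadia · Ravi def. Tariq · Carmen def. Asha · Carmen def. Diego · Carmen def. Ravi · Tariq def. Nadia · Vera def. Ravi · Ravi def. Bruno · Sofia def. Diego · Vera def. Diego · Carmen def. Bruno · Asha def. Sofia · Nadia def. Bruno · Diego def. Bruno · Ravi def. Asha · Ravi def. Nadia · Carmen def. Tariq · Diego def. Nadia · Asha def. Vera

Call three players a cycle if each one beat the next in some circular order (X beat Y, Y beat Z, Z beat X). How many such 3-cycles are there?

Win totals: Asha 5, Nadia 2, Tariq 2, Carmen 8, Ravi 5, Diego 4, Bruno 1, Vera 5, Sofia 4.
A player with w wins dominates both others in C(w,2) triples; summing gives 10 + 1 + 1 + 28 + 10 + 6 + 0 + 10 + 6 = 72 transitive triples.
Total triples C(9,3) = 84, so cyclic triples = 84 − 72 = 12.

12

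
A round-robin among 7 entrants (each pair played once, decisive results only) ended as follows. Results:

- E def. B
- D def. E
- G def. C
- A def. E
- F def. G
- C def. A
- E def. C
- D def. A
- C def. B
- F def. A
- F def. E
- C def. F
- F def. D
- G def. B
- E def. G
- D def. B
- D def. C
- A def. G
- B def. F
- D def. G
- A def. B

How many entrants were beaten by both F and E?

F beat: A, D, E, G.
E beat: B, C, G.
Both beat: G — 1.

1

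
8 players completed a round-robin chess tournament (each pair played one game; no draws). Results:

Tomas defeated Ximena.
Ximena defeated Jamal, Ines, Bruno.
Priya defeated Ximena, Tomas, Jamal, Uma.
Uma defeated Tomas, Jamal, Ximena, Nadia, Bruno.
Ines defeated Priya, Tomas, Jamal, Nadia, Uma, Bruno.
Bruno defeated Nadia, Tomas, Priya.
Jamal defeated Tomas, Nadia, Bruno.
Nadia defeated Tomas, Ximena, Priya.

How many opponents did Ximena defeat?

3

Ximena's results: beat Jamal, Bruno, Ines; lost to Tomas, Nadia, Uma, Priya.
That is 3 wins.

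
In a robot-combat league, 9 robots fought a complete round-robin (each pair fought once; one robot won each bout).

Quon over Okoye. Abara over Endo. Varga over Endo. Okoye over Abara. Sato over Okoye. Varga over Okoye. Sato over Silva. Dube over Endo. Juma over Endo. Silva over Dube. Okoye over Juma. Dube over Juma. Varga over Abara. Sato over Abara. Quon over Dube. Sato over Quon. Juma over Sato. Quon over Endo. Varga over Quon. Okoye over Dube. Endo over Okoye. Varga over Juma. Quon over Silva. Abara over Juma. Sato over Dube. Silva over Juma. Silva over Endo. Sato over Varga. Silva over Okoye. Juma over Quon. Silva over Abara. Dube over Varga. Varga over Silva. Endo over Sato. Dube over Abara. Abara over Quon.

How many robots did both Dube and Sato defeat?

Dube beat: Abara, Varga, Juma, Endo.
Sato beat: Silva, Dube, Abara, Quon, Varga, Okoye.
Both beat: Abara, Varga — 2.

2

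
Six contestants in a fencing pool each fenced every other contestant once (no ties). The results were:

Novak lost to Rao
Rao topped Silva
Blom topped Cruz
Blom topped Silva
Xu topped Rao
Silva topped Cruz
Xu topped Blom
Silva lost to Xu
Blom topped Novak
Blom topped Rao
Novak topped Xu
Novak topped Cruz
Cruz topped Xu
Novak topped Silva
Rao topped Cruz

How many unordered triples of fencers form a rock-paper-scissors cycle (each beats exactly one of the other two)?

5

Of the C(6,3) = 20 triples, the cyclic ones are: {Xu, Silva, Cruz}; {Xu, Blom, Novak}; {Xu, Blom, Cruz}; {Xu, Novak, Rao}; {Xu, Cruz, Rao}.
That is 5.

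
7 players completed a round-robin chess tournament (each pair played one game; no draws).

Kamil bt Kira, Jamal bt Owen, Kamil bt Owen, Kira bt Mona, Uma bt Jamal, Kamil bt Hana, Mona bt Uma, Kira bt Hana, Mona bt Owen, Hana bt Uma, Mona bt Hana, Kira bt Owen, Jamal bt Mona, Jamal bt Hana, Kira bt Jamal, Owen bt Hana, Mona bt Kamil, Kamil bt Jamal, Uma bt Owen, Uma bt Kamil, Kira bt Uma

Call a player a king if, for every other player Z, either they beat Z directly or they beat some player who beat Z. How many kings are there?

4

Hana cannot reach Mona, Kira in two steps.
Mona reaches everyone (king).
Kira reaches everyone (king).
Uma reaches everyone (king).
Jamal cannot reach Kira in two steps.
Owen cannot reach Mona, Kira, Jamal, Kamil in two steps.
Kamil reaches everyone (king).
Kings: Mona, Kira, Uma, Kamil — 4.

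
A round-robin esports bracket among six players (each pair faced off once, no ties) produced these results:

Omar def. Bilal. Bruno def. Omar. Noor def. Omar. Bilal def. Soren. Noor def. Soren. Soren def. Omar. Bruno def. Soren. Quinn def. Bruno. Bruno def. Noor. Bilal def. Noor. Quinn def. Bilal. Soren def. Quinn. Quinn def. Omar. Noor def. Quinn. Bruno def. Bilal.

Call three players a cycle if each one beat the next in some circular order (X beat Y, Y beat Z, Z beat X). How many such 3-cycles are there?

Of the C(6,3) = 20 triples, the cyclic ones are: {Omar, Bilal, Soren}; {Omar, Bilal, Noor}; {Bilal, Quinn, Soren}; {Bilal, Quinn, Noor}; {Quinn, Soren, Bruno}; {Quinn, Bruno, Noor}.
That is 6.

6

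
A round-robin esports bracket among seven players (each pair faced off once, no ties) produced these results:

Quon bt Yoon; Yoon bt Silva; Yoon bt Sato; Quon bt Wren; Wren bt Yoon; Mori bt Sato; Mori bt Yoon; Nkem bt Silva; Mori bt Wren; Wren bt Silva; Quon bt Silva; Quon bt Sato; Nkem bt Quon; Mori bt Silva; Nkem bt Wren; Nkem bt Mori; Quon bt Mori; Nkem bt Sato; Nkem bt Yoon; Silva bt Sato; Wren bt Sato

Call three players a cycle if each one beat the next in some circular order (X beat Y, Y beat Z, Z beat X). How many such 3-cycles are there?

0

Win totals: Quon 5, Silva 1, Nkem 6, Wren 3, Yoon 2, Mori 4, Sato 0.
A player with w wins dominates both others in C(w,2) triples; summing gives 10 + 0 + 15 + 3 + 1 + 6 + 0 = 35 transitive triples.
Total triples C(7,3) = 35, so cyclic triples = 35 − 35 = 0.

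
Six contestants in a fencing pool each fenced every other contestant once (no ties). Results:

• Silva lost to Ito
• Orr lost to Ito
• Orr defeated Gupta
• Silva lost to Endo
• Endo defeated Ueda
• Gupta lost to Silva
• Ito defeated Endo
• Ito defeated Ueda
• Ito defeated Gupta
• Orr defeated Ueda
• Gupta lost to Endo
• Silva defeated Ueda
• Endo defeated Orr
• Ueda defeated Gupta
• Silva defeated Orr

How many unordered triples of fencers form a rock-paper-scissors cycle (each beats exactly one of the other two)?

0

Of the C(6,3) = 20 triples, the cyclic ones are: none.
That is 0.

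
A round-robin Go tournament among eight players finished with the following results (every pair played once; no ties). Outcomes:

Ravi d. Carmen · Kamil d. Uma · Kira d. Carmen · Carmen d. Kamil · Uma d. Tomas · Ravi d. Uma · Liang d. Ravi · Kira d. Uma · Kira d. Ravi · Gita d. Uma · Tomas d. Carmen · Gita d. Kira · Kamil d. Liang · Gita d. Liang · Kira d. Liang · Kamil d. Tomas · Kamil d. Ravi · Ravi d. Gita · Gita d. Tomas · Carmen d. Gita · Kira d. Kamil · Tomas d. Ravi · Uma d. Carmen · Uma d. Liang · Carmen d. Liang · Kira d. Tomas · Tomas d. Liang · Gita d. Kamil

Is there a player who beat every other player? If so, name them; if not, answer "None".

None

Highest win total is Kira with 6 (out of 7 possible).
Kira lost to Gita, so no player went undefeated.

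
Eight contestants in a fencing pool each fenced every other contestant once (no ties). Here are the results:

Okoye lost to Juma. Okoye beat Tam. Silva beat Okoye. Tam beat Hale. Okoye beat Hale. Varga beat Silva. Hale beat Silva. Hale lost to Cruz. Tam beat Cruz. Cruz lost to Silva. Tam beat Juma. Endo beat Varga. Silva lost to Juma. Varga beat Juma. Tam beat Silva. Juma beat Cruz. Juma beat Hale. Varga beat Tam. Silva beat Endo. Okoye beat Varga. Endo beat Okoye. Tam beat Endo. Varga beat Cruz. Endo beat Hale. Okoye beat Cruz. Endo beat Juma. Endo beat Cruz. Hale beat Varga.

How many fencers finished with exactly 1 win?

1

Win totals: Okoye 4, Endo 5, Varga 4, Hale 2, Juma 4, Tam 5, Silva 3, Cruz 1.
Exactly 1: Cruz — 1 fencer.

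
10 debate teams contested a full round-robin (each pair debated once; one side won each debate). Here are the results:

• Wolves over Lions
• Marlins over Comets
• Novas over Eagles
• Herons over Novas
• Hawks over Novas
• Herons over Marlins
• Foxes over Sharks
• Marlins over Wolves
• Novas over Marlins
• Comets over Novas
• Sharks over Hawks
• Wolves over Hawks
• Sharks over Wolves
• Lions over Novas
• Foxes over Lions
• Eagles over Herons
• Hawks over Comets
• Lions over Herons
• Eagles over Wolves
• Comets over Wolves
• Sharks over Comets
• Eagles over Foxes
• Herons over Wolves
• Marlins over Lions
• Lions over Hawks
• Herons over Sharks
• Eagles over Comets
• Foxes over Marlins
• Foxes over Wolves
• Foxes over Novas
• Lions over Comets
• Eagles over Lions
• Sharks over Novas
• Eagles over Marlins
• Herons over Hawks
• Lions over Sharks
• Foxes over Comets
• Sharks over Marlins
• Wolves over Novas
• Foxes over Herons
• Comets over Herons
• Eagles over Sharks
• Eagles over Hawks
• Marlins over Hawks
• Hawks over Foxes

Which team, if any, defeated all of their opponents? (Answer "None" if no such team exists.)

Highest win total is Eagles with 8 (out of 9 possible).
Eagles lost to Novas, so no team went undefeated.

None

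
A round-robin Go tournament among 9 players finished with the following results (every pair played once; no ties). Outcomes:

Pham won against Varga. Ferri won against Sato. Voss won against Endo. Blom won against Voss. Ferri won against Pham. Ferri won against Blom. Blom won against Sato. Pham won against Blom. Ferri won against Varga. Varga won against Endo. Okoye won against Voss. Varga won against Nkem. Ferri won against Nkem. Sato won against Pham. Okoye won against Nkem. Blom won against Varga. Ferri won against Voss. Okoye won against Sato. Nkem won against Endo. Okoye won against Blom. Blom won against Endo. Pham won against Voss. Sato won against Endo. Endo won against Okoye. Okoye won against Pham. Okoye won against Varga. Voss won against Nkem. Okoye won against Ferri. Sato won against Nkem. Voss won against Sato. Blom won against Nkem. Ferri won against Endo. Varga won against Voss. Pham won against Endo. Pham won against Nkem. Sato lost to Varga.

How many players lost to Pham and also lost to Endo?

0

Pham beat: Blom, Nkem, Voss, Endo, Varga.
Endo beat: Okoye.
No one was beaten by both.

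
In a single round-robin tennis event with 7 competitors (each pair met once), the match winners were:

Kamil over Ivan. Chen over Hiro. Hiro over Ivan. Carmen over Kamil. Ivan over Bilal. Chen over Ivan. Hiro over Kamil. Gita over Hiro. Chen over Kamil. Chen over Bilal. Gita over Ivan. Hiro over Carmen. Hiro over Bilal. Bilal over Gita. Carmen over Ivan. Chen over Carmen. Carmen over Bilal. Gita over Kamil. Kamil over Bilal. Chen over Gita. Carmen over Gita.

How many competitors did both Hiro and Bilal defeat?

0

Hiro beat: Ivan, Bilal, Kamil, Carmen.
Bilal beat: Gita.
No one was beaten by both.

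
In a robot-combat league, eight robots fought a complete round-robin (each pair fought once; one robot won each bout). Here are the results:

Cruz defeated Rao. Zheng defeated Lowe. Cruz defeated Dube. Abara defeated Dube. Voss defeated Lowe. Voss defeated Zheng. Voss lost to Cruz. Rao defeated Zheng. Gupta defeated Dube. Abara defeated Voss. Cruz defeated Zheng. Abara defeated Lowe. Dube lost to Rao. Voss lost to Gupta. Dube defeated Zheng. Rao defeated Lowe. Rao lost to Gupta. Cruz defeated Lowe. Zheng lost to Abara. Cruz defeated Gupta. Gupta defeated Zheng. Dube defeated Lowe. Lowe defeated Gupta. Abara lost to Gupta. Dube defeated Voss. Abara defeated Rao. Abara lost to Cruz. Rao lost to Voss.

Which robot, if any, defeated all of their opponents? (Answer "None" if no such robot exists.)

Cruz

Cruz has 7 wins out of 7 opponents — a perfect record.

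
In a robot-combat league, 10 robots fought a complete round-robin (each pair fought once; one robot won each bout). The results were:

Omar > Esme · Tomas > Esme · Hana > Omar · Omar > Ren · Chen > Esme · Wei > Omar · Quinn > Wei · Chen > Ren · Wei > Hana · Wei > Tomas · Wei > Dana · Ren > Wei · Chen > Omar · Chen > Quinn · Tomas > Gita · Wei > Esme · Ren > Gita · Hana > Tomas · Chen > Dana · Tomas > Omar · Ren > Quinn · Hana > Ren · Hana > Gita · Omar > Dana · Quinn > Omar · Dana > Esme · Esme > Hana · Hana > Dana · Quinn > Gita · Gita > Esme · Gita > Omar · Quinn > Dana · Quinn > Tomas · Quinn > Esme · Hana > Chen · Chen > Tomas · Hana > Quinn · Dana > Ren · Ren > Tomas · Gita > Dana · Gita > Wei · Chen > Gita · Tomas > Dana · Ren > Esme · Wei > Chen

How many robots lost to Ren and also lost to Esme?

Ren beat: Wei, Gita, Tomas, Quinn, Esme.
Esme beat: Hana.
No one was beaten by both.

0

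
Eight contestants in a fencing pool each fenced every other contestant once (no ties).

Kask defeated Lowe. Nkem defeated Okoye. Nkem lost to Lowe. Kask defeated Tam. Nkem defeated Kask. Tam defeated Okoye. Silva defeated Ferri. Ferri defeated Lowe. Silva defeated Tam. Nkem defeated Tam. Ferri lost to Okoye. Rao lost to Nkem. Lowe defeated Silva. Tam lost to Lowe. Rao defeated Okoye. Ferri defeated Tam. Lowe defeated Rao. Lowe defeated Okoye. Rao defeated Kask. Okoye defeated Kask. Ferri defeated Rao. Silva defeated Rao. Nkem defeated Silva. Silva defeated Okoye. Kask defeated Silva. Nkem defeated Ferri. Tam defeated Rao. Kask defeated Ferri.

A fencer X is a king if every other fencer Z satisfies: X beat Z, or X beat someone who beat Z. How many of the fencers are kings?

Nkem reaches everyone (king).
Tam cannot reach Nkem, Lowe, Silva in two steps.
Okoye cannot reach Nkem in two steps.
Ferri reaches everyone (king).
Kask reaches everyone (king).
Lowe reaches everyone (king).
Rao cannot reach Nkem in two steps.
Silva cannot reach Nkem in two steps.
Kings: Nkem, Ferri, Kask, Lowe — 4.

4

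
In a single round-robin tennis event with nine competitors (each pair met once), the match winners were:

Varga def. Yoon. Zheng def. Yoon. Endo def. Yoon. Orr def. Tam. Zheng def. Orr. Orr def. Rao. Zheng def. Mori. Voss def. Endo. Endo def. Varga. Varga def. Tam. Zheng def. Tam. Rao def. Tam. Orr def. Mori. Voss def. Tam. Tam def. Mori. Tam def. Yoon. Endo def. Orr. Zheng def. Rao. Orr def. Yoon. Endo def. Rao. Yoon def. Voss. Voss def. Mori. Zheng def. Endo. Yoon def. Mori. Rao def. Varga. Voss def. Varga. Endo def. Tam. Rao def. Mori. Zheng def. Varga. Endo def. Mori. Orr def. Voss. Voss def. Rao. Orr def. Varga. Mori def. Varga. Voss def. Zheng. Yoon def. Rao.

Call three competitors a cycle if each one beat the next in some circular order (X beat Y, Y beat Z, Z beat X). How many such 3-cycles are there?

10

Win totals: Endo 6, Mori 1, Voss 6, Yoon 3, Tam 2, Varga 2, Orr 6, Zheng 7, Rao 3.
A competitor with w wins dominates both others in C(w,2) triples; summing gives 15 + 0 + 15 + 3 + 1 + 1 + 15 + 21 + 3 = 74 transitive triples.
Total triples C(9,3) = 84, so cyclic triples = 84 − 74 = 10.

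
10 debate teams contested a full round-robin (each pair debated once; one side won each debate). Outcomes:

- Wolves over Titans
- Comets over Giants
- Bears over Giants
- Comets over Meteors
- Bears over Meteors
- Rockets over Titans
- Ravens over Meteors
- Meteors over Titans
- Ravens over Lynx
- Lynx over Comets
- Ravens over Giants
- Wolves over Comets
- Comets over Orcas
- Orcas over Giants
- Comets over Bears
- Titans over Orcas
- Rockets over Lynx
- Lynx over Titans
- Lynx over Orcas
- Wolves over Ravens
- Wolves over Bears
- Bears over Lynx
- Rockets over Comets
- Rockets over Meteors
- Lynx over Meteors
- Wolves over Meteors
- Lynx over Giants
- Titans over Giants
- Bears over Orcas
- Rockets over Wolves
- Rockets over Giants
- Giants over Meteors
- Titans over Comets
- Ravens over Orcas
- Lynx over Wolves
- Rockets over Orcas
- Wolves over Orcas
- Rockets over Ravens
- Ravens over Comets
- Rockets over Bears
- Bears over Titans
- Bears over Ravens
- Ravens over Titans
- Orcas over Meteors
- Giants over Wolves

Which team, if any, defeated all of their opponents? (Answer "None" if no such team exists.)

Rockets has 9 wins out of 9 opponents — a perfect record.

Rockets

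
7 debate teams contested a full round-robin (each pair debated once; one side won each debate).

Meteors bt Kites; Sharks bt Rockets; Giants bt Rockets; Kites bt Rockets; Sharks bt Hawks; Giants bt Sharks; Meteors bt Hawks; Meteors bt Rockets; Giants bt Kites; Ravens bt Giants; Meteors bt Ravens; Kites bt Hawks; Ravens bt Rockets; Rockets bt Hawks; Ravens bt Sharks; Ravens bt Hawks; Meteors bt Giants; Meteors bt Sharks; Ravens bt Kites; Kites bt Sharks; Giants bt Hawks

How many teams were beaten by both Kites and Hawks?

0

Kites beat: Hawks, Sharks, Rockets.
Hawks beat: no one.
No one was beaten by both.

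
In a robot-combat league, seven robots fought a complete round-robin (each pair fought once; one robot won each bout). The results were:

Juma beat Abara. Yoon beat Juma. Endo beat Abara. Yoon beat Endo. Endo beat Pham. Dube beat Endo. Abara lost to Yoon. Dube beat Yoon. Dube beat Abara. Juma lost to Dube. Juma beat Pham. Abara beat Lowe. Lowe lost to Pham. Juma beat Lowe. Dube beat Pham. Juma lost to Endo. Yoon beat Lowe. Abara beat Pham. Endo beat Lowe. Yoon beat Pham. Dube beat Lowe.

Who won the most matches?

Win totals: Yoon 5, Juma 3, Abara 2, Dube 6, Endo 4, Pham 1, Lowe 0.
Dube leads with 6 wins (next highest: 5).

Dube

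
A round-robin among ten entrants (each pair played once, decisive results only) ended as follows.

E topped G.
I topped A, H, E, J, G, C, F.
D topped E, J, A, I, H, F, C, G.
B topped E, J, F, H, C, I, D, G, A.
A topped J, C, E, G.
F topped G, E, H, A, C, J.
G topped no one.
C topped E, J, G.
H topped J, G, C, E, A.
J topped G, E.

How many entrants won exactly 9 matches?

1

Win totals: A 4, B 9, C 3, D 8, E 1, F 6, G 0, H 5, I 7, J 2.
Exactly 9: B — 1 entrant.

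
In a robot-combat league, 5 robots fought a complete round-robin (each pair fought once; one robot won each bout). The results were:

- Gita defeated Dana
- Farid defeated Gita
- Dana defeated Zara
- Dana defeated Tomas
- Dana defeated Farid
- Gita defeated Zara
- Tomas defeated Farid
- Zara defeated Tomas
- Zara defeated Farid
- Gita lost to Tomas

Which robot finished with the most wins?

Win totals: Gita 2, Tomas 2, Farid 1, Dana 3, Zara 2.
Dana leads with 3 wins (next highest: 2).

Dana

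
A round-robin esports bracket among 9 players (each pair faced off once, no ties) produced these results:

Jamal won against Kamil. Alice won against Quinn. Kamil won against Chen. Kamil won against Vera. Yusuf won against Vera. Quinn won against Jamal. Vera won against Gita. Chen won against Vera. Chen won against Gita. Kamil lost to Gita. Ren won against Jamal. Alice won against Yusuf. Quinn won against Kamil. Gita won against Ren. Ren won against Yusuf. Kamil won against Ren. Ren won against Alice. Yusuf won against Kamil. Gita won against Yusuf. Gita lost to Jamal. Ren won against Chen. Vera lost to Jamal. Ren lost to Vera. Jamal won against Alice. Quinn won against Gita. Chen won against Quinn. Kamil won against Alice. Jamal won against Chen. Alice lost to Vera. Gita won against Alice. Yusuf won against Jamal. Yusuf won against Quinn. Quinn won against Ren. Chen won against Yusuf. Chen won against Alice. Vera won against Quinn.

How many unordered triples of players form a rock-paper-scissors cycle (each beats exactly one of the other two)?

27

Win totals: Gita 4, Ren 4, Chen 5, Kamil 4, Alice 2, Yusuf 4, Vera 4, Jamal 5, Quinn 4.
A player with w wins dominates both others in C(w,2) triples; summing gives 6 + 6 + 10 + 6 + 1 + 6 + 6 + 10 + 6 = 57 transitive triples.
Total triples C(9,3) = 84, so cyclic triples = 84 − 57 = 27.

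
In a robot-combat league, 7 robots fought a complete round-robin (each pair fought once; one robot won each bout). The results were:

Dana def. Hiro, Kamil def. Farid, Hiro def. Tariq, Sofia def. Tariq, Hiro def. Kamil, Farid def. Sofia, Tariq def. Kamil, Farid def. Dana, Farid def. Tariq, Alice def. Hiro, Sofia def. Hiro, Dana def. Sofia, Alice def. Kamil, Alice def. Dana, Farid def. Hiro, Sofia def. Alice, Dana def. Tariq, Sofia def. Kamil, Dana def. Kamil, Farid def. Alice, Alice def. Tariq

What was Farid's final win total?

5

Farid's results: beat Tariq, Dana, Alice, Hiro, Sofia; lost to Kamil.
That is 5 wins.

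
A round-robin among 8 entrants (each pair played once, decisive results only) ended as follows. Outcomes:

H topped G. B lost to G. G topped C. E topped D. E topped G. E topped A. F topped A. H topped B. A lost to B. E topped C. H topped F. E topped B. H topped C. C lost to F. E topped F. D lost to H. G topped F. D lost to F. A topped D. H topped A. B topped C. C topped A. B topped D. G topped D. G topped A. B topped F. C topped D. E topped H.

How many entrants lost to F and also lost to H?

3

F beat: A, C, D.
H beat: A, B, C, D, F, G.
Both beat: A, C, D — 3.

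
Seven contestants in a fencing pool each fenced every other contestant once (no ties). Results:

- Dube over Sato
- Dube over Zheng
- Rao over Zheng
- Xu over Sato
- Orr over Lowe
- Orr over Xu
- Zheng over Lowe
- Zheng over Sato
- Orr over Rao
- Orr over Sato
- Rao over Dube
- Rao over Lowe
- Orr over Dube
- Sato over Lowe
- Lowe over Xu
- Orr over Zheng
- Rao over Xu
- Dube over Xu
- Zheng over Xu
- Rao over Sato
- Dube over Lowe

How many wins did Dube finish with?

4

Dube's results: beat Xu, Lowe, Zheng, Sato; lost to Orr, Rao.
That is 4 wins.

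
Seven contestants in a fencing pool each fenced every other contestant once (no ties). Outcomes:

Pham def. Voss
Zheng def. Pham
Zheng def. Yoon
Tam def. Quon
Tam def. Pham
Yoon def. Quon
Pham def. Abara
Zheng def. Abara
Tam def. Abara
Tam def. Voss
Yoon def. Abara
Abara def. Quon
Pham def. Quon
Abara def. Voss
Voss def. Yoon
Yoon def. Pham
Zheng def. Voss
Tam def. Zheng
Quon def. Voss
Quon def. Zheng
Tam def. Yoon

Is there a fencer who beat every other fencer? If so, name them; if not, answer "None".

Tam

Tam has 6 wins out of 6 opponents — a perfect record.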